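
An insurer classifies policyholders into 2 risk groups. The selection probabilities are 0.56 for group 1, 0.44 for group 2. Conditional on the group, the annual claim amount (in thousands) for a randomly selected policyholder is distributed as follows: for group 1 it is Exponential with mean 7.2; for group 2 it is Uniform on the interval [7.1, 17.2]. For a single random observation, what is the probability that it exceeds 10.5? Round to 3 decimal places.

Conditional on each group, P(X > 10.5): 1: 0.232624; 2: 0.663366.
By total probability, P(X > 10.5) = 0.56·0.232624 + 0.44·0.663366 = 0.42215.

0.422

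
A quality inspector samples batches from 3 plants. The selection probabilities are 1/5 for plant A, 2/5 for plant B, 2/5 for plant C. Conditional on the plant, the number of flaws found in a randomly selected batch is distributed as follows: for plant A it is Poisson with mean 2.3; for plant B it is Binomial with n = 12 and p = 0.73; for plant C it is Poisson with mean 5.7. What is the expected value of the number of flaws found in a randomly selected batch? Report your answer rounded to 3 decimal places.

6.244

Component means — A: 2.3; B: 8.76; C: 5.7.
E[X] = 0.2·2.3 + 0.4·8.76 + 0.4·5.7 = 6.244.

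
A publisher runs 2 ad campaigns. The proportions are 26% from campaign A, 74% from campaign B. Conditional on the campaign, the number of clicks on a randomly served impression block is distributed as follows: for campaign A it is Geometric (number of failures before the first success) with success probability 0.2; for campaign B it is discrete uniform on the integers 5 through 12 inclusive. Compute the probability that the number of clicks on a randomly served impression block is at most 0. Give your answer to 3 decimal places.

Conditional on each campaign, P(X ≤ 0): A: 0.2; B: 0.
By total probability, P(X ≤ 0) = 0.26·0.2 + 0.74·0 = 0.052.

0.052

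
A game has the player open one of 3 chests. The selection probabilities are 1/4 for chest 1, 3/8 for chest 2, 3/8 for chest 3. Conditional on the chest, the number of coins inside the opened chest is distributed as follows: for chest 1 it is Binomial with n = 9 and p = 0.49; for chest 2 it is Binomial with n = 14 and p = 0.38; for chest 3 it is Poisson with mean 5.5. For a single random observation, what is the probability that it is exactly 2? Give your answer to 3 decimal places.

Conditional on each chest, P(X = 2): 1: 0.0775686; 2: 0.0423944; 3: 0.0618124.
By total probability, P(X = 2) = 0.25·0.0775686 + 0.375·0.0423944 + 0.375·0.0618124 = 0.0584697.

0.058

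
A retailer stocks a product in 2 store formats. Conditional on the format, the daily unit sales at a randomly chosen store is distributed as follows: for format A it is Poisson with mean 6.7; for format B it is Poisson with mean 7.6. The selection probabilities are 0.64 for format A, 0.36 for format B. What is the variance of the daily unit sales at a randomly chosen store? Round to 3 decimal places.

Per component, A: μ=6.7, E[X²]=51.59; B: μ=7.6, E[X²]=65.36.
E[X] = 0.64·6.7 + 0.36·7.6 = 7.024.
E[X²] = 0.64·51.59 + 0.36·65.36 = 56.5472.
Var(X) = E[X²] − (E[X])² = 56.5472 − 49.3366 = 7.21062.

7.211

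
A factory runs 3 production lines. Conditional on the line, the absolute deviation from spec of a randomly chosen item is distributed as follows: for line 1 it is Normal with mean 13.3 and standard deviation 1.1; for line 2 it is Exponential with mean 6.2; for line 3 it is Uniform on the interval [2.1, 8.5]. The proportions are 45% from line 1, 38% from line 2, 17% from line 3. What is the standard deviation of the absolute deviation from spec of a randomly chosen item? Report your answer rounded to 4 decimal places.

Per component, 1: μ=13.3, E[X²]=178.1; 2: μ=6.2, E[X²]=76.88; 3: μ=5.3, E[X²]=31.5033.
E[X] = 0.45·13.3 + 0.38·6.2 + 0.17·5.3 = 9.242.
E[X²] = 0.45·178.1 + 0.38·76.88 + 0.17·31.5033 = 114.715.
Var(X) = E[X²] − (E[X])² = 114.715 − 85.4146 = 29.3004.
SD(X) = √29.3004 = 5.41298.

5.4130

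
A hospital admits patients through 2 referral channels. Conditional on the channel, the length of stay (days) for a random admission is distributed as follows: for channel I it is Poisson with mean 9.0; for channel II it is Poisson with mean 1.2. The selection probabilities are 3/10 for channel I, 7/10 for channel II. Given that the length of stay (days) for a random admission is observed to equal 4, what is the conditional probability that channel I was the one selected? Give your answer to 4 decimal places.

0.3572

Likelihoods P(X=4 | ·): I: 0.0337372; II: 0.0260232.
Posterior ∝ prior × likelihood. Numerator for I: 0.3·0.0337372 = 0.0101211.
Normalizing constant: 0.3·0.0337372 + 0.7·0.0260232 = 0.0283374.
P(I | observation) = 0.0101211 / 0.0283374 = 0.357166.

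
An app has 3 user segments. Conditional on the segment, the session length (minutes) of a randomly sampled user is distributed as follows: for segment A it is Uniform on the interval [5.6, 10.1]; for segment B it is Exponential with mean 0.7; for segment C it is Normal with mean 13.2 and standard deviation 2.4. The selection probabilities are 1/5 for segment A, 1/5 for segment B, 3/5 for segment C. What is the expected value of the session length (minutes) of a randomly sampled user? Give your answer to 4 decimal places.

9.6300

Component means — A: 7.85; B: 0.7; C: 13.2.
E[X] = 0.2·7.85 + 0.2·0.7 + 0.6·13.2 = 9.63.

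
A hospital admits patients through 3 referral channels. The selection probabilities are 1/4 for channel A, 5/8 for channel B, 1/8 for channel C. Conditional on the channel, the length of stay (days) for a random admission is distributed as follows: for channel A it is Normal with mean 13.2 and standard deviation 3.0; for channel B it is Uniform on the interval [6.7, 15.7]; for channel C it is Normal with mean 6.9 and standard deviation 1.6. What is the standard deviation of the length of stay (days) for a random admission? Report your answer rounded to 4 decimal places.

3.1778

Per component, A: μ=13.2, E[X²]=183.24; B: μ=11.2, E[X²]=132.19; C: μ=6.9, E[X²]=50.17.
E[X] = 0.25·13.2 + 0.625·11.2 + 0.125·6.9 = 11.1625.
E[X²] = 0.25·183.24 + 0.625·132.19 + 0.125·50.17 = 134.7.
Var(X) = E[X²] − (E[X])² = 134.7 − 124.601 = 10.0986.
SD(X) = √10.0986 = 3.17783.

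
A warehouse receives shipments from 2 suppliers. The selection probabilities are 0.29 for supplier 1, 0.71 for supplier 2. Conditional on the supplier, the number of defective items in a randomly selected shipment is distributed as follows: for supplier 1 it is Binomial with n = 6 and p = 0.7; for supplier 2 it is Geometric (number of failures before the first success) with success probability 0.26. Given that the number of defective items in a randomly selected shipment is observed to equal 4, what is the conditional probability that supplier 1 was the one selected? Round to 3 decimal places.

Likelihoods P(X=4 | ·): 1: 0.324135; 2: 0.0779651.
Posterior ∝ prior × likelihood. Numerator for 1: 0.29·0.324135 = 0.0939991.
Normalizing constant: 0.29·0.324135 + 0.71·0.0779651 = 0.149354.
P(1 | observation) = 0.0939991 / 0.149354 = 0.62937.

0.629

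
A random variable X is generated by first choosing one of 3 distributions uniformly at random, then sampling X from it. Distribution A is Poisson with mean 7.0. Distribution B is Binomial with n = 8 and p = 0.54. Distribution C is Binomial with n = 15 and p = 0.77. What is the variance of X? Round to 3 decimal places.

Per component, A: μ=7, E[X²]=56; B: μ=4.32, E[X²]=20.6496; C: μ=11.55, E[X²]=136.059.
E[X] = 0.333333·7 + 0.333333·4.32 + 0.333333·11.55 = 7.62333.
E[X²] = 0.333333·56 + 0.333333·20.6496 + 0.333333·136.059 = 70.9029.
Var(X) = E[X²] − (E[X])² = 70.9029 − 58.1152 = 12.7877.

12.788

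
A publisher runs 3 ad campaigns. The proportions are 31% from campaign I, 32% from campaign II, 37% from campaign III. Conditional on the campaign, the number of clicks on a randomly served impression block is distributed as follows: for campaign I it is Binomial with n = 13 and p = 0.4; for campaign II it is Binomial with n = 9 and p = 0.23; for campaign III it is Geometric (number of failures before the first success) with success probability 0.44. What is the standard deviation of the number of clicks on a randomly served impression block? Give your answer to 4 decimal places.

Per component, I: μ=5.2, E[X²]=30.16; II: μ=2.07, E[X²]=5.8788; III: μ=1.27273, E[X²]=4.5124.
E[X] = 0.31·5.2 + 0.32·2.07 + 0.37·1.27273 = 2.74531.
E[X²] = 0.31·30.16 + 0.32·5.8788 + 0.37·4.5124 = 12.9004.
Var(X) = E[X²] − (E[X])² = 12.9004 − 7.53672 = 5.36368.
SD(X) = √5.36368 = 2.31596.

2.3160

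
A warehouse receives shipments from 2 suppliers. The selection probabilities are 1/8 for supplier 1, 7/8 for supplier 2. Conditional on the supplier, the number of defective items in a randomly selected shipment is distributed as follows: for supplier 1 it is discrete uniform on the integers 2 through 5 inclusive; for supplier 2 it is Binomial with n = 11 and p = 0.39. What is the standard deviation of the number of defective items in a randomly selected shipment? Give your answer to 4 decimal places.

Per component, 1: μ=3.5, E[X²]=13.5; 2: μ=4.29, E[X²]=21.021.
E[X] = 0.125·3.5 + 0.875·4.29 = 4.19125.
E[X²] = 0.125·13.5 + 0.875·21.021 = 20.0809.
Var(X) = E[X²] − (E[X])² = 20.0809 − 17.5666 = 2.5143.
SD(X) = √2.5143 = 1.58565.

1.5857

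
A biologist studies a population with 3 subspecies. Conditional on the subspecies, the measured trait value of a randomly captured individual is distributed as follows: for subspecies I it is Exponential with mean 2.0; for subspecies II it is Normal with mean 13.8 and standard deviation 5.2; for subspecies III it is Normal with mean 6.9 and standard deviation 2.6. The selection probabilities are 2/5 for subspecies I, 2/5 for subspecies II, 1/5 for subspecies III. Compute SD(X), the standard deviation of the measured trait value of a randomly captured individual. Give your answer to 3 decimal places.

6.463

Per component, I: μ=2, E[X²]=8; II: μ=13.8, E[X²]=217.48; III: μ=6.9, E[X²]=54.37.
E[X] = 0.4·2 + 0.4·13.8 + 0.2·6.9 = 7.7.
E[X²] = 0.4·8 + 0.4·217.48 + 0.2·54.37 = 101.066.
Var(X) = E[X²] − (E[X])² = 101.066 − 59.29 = 41.776.
SD(X) = √41.776 = 6.46344.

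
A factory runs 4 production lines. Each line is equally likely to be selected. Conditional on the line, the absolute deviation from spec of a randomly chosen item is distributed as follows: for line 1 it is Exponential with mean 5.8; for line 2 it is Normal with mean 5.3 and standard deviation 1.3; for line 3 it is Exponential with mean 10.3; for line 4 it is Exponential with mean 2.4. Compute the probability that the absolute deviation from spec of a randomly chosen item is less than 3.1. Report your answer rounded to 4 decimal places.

Conditional on each line, P(X < 3.1): 1: 0.414028; 2: 0.0452937; 3: 0.259901; 4: 0.725188.
By total probability, P(X < 3.1) = 0.25·0.414028 + 0.25·0.0452937 + 0.25·0.259901 + 0.25·0.725188 = 0.361102.

0.3611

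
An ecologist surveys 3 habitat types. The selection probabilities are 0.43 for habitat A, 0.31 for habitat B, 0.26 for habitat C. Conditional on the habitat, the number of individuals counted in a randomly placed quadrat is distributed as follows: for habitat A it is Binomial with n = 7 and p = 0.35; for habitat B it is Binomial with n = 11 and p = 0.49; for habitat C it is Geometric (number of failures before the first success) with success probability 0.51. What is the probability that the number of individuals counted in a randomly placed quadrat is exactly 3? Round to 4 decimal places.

Conditional on each habitat, P(X = 3): A: 0.267871; B: 0.0888451; C: 0.060001.
By total probability, P(X = 3) = 0.43·0.267871 + 0.31·0.0888451 + 0.26·0.060001 = 0.158327.

0.1583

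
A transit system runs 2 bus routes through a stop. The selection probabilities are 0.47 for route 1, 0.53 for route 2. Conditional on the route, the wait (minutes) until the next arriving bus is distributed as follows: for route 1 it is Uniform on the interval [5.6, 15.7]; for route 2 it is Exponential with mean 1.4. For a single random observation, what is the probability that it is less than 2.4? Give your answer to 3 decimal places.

Conditional on each route, P(X < 2.4): 1: 0; 2: 0.819908.
By total probability, P(X < 2.4) = 0.47·0 + 0.53·0.819908 = 0.434551.

0.435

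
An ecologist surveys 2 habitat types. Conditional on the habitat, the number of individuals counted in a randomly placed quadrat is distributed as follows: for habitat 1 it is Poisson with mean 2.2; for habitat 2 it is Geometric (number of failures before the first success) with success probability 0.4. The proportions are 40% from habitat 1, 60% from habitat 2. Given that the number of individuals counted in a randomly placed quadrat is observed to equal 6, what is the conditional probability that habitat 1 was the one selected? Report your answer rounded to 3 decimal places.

Likelihoods P(X=6 | ·): 1: 0.0174484; 2: 0.0186624.
Posterior ∝ prior × likelihood. Numerator for 1: 0.4·0.0174484 = 0.00697936.
Normalizing constant: 0.4·0.0174484 + 0.6·0.0186624 = 0.0181768.
P(1 | observation) = 0.00697936 / 0.0181768 = 0.383971.

0.384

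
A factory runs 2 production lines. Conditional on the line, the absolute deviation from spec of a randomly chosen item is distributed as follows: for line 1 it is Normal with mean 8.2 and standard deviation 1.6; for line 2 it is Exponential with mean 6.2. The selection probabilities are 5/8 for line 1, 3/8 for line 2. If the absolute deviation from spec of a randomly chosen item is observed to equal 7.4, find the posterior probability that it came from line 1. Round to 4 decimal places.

Likelihoods f(7.4 | ·): 1: 0.220041; 2: 0.0488941.
Posterior ∝ prior × likelihood. Numerator for 1: 0.625·0.220041 = 0.137526.
Normalizing constant: 0.625·0.220041 + 0.375·0.0488941 = 0.155861.
P(1 | observation) = 0.137526 / 0.155861 = 0.882361.

0.8824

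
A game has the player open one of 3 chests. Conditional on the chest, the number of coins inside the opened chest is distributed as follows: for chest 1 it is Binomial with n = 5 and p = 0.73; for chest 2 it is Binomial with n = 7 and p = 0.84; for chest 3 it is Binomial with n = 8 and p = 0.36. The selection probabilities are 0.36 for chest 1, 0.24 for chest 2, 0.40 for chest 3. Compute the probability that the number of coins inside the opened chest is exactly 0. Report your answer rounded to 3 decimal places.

Conditional on each chest, P(X = 0): 1: 0.00143489; 2: 2.68435e-06; 3: 0.0281475.
By total probability, P(X = 0) = 0.36·0.00143489 + 0.24·2.68435e-06 + 0.4·0.0281475 = 0.0117762.

0.012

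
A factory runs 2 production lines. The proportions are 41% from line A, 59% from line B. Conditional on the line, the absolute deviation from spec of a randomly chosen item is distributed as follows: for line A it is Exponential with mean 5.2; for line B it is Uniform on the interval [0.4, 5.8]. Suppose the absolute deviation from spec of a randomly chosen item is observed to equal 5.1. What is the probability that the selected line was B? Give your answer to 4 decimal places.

Likelihoods f(5.1 | ·): A: 0.0721197; B: 0.185185.
Posterior ∝ prior × likelihood. Numerator for B: 0.59·0.185185 = 0.109259.
Normalizing constant: 0.41·0.0721197 + 0.59·0.185185 = 0.138828.
P(B | observation) = 0.109259 / 0.138828 = 0.78701.

0.7870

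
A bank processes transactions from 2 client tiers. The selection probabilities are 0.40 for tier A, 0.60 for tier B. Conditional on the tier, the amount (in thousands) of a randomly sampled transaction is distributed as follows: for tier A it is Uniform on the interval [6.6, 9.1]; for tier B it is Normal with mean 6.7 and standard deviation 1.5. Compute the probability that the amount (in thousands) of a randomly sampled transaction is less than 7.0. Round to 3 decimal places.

0.412

Conditional on each tier, P(X < 7.0): A: 0.16; B: 0.57926.
By total probability, P(X < 7.0) = 0.4·0.16 + 0.6·0.57926 = 0.411556.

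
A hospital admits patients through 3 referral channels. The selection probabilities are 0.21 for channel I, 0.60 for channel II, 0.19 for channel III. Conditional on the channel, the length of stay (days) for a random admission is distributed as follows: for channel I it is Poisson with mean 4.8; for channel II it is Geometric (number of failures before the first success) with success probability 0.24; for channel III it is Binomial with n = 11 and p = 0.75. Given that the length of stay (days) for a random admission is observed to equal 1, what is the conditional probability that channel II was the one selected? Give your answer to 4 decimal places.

0.9295

Likelihoods P(X=1 | ·): I: 0.0395028; II: 0.1824; III: 7.86781e-06.
Posterior ∝ prior × likelihood. Numerator for II: 0.6·0.1824 = 0.10944.
Normalizing constant: 0.21·0.0395028 + 0.6·0.1824 + 0.19·7.86781e-06 = 0.117737.
P(II | observation) = 0.10944 / 0.117737 = 0.929529.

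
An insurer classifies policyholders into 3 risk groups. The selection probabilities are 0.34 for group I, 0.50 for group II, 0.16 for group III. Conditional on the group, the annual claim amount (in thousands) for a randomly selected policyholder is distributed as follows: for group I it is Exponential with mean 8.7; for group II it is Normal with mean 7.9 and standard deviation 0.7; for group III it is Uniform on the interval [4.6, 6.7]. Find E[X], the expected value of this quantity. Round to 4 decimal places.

7.8120

Component means — I: 8.7; II: 7.9; III: 5.65.
E[X] = 0.34·8.7 + 0.5·7.9 + 0.16·5.65 = 7.812.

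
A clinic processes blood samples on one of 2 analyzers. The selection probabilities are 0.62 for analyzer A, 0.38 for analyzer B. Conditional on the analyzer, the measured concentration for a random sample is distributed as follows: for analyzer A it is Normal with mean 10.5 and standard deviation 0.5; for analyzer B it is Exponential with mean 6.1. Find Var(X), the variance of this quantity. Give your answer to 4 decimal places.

18.8560

Per component, A: μ=10.5, E[X²]=110.5; B: μ=6.1, E[X²]=74.42.
E[X] = 0.62·10.5 + 0.38·6.1 = 8.828.
E[X²] = 0.62·110.5 + 0.38·74.42 = 96.7896.
Var(X) = E[X²] − (E[X])² = 96.7896 − 77.9336 = 18.856.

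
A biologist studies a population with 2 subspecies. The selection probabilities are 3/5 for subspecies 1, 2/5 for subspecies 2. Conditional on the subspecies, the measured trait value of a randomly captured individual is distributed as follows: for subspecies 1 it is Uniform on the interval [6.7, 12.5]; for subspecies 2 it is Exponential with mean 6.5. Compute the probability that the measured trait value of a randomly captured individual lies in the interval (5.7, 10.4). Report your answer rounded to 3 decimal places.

0.468

Conditional on each subspecies, P(5.7 < X < 10.4): 1: 0.637931; 2: 0.214165.
By total probability, P(5.7 < X < 10.4) = 0.6·0.637931 + 0.4·0.214165 = 0.468424.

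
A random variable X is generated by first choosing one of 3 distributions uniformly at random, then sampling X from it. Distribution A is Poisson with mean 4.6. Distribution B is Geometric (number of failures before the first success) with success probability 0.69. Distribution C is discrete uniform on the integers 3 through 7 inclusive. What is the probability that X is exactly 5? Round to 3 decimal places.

0.125

Conditional on each component, P(X = 5): A: 0.172526; B: 0.00197541; C: 0.2.
By total probability, P(X = 5) = 0.333333·0.172526 + 0.333333·0.00197541 + 0.333333·0.2 = 0.124834.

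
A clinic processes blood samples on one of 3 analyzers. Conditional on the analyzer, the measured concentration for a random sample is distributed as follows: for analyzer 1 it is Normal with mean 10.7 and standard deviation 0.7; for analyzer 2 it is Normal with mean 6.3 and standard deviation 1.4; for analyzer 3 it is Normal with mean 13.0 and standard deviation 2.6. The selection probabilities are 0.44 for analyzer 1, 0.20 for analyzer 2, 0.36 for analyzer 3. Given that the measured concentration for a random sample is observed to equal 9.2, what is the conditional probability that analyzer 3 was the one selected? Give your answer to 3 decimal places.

0.373

Likelihoods f(9.2 | ·): 1: 0.057373; 2: 0.033346; 3: 0.0527339.
Posterior ∝ prior × likelihood. Numerator for 3: 0.36·0.0527339 = 0.0189842.
Normalizing constant: 0.44·0.057373 + 0.2·0.033346 + 0.36·0.0527339 = 0.0508975.
P(3 | observation) = 0.0189842 / 0.0508975 = 0.372989.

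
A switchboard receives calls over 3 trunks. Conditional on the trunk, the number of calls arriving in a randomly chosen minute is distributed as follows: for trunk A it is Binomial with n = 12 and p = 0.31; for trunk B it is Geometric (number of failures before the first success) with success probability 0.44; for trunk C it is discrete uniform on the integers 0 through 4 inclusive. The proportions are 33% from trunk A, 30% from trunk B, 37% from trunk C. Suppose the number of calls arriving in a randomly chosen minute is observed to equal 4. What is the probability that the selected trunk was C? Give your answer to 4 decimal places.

0.4499

Likelihoods P(X=4 | ·): A: 0.234879; B: 0.0432718; C: 0.2.
Posterior ∝ prior × likelihood. Numerator for C: 0.37·0.2 = 0.074.
Normalizing constant: 0.33·0.234879 + 0.3·0.0432718 + 0.37·0.2 = 0.164492.
P(C | observation) = 0.074 / 0.164492 = 0.449871.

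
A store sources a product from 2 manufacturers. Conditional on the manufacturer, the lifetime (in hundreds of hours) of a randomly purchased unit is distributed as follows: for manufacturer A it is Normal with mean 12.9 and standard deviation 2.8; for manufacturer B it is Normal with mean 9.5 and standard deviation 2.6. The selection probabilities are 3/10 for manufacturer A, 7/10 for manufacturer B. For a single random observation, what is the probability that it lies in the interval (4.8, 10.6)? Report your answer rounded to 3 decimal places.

Conditional on each manufacturer, P(4.8 < X < 10.6): A: 0.203792; B: 0.628553.
By total probability, P(4.8 < X < 10.6) = 0.3·0.203792 + 0.7·0.628553 = 0.501125.

0.501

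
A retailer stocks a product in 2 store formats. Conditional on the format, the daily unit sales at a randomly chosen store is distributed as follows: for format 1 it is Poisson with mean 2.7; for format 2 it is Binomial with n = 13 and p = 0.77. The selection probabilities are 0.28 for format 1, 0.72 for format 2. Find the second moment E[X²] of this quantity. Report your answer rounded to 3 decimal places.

76.599

For each component E[X²] = Var + (mean)², giving 1: 9.99; 2: 102.502.
Overall E[X²] = 0.28·9.99 + 0.72·102.502 = 76.5989.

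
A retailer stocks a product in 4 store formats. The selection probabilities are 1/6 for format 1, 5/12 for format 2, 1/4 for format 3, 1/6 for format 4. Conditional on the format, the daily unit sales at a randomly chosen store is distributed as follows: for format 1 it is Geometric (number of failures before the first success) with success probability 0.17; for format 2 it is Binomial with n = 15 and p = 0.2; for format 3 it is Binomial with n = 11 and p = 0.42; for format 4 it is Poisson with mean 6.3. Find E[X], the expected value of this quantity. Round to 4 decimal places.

4.2687

Component means — 1: 4.88235; 2: 3; 3: 4.62; 4: 6.3.
E[X] = 0.166667·4.88235 + 0.416667·3 + 0.25·4.62 + 0.166667·6.3 = 4.26873.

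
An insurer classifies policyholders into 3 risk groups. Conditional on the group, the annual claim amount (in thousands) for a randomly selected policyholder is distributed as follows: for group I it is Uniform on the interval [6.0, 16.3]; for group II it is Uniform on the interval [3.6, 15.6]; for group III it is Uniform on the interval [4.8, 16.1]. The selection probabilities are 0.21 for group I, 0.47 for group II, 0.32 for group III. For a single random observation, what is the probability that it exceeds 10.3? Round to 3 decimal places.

0.494

Conditional on each group, P(X > 10.3): I: 0.582524; II: 0.441667; III: 0.513274.
By total probability, P(X > 10.3) = 0.21·0.582524 + 0.47·0.441667 + 0.32·0.513274 = 0.494161.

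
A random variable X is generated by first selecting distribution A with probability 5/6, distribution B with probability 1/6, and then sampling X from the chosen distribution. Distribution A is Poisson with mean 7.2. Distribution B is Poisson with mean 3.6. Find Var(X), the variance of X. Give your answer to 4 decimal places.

Per component, A: μ=7.2, E[X²]=59.04; B: μ=3.6, E[X²]=16.56.
E[X] = 0.833333·7.2 + 0.166667·3.6 = 6.6.
E[X²] = 0.833333·59.04 + 0.166667·16.56 = 51.96.
Var(X) = E[X²] − (E[X])² = 51.96 − 43.56 = 8.4.

8.4000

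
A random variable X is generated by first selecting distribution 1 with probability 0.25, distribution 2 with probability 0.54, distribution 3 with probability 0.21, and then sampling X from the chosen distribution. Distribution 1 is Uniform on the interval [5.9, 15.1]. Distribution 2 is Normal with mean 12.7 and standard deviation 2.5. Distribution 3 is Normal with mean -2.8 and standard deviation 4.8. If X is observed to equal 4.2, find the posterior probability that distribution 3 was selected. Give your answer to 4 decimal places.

Likelihoods f(4.2 | ·): 1: 0; 2: 0.000492888; 3: 0.0286982.
Posterior ∝ prior × likelihood. Numerator for 3: 0.21·0.0286982 = 0.00602661.
Normalizing constant: 0.25·0 + 0.54·0.000492888 + 0.21·0.0286982 = 0.00629277.
P(3 | observation) = 0.00602661 / 0.00629277 = 0.957704.

0.9577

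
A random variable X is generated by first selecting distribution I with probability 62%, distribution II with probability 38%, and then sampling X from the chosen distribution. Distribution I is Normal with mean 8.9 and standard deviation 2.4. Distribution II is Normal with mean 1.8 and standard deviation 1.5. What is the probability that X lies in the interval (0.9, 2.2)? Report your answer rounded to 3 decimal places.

0.127

Conditional on each component, P(0.9 < X < 2.2): I: 0.00219281; II: 0.330884.
By total probability, P(0.9 < X < 2.2) = 0.62·0.00219281 + 0.38·0.330884 = 0.127095.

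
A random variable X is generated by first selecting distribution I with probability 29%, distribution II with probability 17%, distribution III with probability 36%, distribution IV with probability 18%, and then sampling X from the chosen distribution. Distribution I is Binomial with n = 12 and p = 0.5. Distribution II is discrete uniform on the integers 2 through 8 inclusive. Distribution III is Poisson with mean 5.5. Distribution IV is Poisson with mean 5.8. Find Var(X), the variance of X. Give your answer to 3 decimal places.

4.692

Per component, I: μ=6, E[X²]=39; II: μ=5, E[X²]=29; III: μ=5.5, E[X²]=35.75; IV: μ=5.8, E[X²]=39.44.
E[X] = 0.29·6 + 0.17·5 + 0.36·5.5 + 0.18·5.8 = 5.614.
E[X²] = 0.29·39 + 0.17·29 + 0.36·35.75 + 0.18·39.44 = 36.2092.
Var(X) = E[X²] − (E[X])² = 36.2092 − 31.517 = 4.6922.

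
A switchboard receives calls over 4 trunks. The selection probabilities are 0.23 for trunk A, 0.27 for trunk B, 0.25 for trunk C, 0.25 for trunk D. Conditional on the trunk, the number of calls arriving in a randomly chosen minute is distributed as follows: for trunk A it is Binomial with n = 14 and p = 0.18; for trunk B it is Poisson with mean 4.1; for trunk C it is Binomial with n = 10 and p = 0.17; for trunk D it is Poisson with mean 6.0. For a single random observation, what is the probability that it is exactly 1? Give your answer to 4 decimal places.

0.1454

Conditional on each trunk, P(X = 1): A: 0.190977; B: 0.067948; C: 0.317798; D: 0.0148725.
By total probability, P(X = 1) = 0.23·0.190977 + 0.27·0.067948 + 0.25·0.317798 + 0.25·0.0148725 = 0.145438.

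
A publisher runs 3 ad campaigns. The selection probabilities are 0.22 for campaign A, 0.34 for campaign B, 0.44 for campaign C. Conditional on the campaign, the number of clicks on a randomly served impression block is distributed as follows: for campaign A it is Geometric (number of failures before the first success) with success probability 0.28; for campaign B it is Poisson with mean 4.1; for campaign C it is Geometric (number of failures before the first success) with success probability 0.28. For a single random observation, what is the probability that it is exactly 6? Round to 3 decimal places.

Conditional on each campaign, P(X = 6): A: 0.0390079; B: 0.109336; C: 0.0390079.
By total probability, P(X = 6) = 0.22·0.0390079 + 0.34·0.109336 + 0.44·0.0390079 = 0.0629195.

0.063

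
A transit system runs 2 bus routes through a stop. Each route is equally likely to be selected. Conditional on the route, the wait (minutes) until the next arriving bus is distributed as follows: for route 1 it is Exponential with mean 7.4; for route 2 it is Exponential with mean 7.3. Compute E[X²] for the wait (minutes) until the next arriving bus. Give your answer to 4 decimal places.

For each component E[X²] = Var + (mean)², giving 1: 109.52; 2: 106.58.
Overall E[X²] = 0.5·109.52 + 0.5·106.58 = 108.05.

108.0500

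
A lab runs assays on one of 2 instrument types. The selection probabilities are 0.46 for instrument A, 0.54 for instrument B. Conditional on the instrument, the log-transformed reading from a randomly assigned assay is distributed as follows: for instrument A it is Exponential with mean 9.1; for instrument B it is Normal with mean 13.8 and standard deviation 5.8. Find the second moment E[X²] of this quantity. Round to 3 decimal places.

For each component E[X²] = Var + (mean)², giving A: 165.62; B: 224.08.
Overall E[X²] = 0.46·165.62 + 0.54·224.08 = 197.188.

197.188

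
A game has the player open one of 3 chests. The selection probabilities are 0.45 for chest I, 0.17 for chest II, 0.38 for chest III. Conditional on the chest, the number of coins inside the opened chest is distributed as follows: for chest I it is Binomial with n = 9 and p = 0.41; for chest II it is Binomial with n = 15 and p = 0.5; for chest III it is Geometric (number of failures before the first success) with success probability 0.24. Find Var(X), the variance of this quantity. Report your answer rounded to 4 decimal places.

9.0014

Per component, I: μ=3.69, E[X²]=15.7932; II: μ=7.5, E[X²]=60; III: μ=3.16667, E[X²]=23.2222.
E[X] = 0.45·3.69 + 0.17·7.5 + 0.38·3.16667 = 4.13883.
E[X²] = 0.45·15.7932 + 0.17·60 + 0.38·23.2222 = 26.1314.
Var(X) = E[X²] − (E[X])² = 26.1314 − 17.1299 = 9.00144.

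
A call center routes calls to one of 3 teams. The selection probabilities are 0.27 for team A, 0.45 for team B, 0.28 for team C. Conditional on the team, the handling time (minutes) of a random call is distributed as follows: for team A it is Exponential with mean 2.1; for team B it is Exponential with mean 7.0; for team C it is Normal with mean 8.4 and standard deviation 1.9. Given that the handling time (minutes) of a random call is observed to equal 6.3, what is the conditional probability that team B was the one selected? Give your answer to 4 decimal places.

Likelihoods f(6.3 | ·): A: 0.0237081; B: 0.0580814; C: 0.113996.
Posterior ∝ prior × likelihood. Numerator for B: 0.45·0.0580814 = 0.0261366.
Normalizing constant: 0.27·0.0237081 + 0.45·0.0580814 + 0.28·0.113996 = 0.0644566.
P(B | observation) = 0.0261366 / 0.0644566 = 0.405492.

0.4055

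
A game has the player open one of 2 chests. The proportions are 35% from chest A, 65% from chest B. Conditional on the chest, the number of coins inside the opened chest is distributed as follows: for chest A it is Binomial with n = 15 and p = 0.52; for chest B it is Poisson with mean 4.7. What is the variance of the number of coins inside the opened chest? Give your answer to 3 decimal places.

6.552

Per component, A: μ=7.8, E[X²]=64.584; B: μ=4.7, E[X²]=26.79.
E[X] = 0.35·7.8 + 0.65·4.7 = 5.785.
E[X²] = 0.35·64.584 + 0.65·26.79 = 40.0179.
Var(X) = E[X²] − (E[X])² = 40.0179 − 33.4662 = 6.55168.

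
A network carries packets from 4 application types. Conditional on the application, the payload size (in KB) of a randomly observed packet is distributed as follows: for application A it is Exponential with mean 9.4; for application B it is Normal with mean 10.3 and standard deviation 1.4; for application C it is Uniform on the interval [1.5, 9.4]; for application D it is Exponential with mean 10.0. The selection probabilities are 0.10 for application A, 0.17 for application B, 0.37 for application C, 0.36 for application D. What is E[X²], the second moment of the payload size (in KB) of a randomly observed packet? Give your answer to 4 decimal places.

120.9547

For each component E[X²] = Var + (mean)², giving A: 176.72; B: 108.05; C: 34.9033; D: 200.
Overall E[X²] = 0.1·176.72 + 0.17·108.05 + 0.37·34.9033 + 0.36·200 = 120.955.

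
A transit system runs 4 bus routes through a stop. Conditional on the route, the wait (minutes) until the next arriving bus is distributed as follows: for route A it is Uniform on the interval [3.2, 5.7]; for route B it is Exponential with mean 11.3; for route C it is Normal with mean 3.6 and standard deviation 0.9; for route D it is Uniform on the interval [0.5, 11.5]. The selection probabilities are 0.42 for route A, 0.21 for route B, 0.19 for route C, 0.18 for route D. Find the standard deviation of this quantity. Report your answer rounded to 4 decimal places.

Per component, A: μ=4.45, E[X²]=20.3233; B: μ=11.3, E[X²]=255.38; C: μ=3.6, E[X²]=13.77; D: μ=6, E[X²]=46.0833.
E[X] = 0.42·4.45 + 0.21·11.3 + 0.19·3.6 + 0.18·6 = 6.006.
E[X²] = 0.42·20.3233 + 0.21·255.38 + 0.19·13.77 + 0.18·46.0833 = 73.0769.
Var(X) = E[X²] − (E[X])² = 73.0769 − 36.072 = 37.0049.
SD(X) = √37.0049 = 6.08316.

6.0832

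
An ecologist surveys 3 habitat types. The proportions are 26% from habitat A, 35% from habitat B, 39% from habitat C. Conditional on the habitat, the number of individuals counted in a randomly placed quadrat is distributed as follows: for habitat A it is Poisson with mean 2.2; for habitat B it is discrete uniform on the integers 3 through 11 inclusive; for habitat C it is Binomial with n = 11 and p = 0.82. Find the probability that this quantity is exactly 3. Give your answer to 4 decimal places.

Conditional on each habitat, P(X = 3): A: 0.196639; B: 0.111111; C: 0.000100255.
By total probability, P(X = 3) = 0.26·0.196639 + 0.35·0.111111 + 0.39·0.000100255 = 0.090054.

0.0901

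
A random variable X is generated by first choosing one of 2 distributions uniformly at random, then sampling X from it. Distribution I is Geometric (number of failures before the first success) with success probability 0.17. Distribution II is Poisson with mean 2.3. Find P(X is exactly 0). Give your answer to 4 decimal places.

Conditional on each component, P(X = 0): I: 0.17; II: 0.100259.
By total probability, P(X = 0) = 0.5·0.17 + 0.5·0.100259 = 0.135129.

0.1351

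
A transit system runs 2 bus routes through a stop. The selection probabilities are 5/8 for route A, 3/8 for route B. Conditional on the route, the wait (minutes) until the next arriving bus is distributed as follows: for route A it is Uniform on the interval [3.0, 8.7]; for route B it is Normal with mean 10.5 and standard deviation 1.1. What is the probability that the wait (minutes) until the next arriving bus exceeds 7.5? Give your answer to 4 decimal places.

0.5054

Conditional on each route, P(X > 7.5): A: 0.210526; B: 0.996807.
By total probability, P(X > 7.5) = 0.625·0.210526 + 0.375·0.996807 = 0.505382.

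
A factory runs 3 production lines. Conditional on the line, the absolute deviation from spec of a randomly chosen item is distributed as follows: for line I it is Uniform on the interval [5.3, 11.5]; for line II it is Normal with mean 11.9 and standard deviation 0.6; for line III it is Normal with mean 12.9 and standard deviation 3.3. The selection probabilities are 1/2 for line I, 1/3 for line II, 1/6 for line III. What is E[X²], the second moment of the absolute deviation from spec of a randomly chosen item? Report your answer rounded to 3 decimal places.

For each component E[X²] = Var + (mean)², giving I: 73.7633; II: 141.97; III: 177.3.
Overall E[X²] = 0.5·73.7633 + 0.333333·141.97 + 0.166667·177.3 = 113.755.

113.755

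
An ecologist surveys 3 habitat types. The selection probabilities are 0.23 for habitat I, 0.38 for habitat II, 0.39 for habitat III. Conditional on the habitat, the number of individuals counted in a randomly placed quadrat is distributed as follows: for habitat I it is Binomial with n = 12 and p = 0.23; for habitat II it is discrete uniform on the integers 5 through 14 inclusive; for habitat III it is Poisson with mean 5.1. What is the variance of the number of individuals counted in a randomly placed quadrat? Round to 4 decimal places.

Per component, I: μ=2.76, E[X²]=9.7428; II: μ=9.5, E[X²]=98.5; III: μ=5.1, E[X²]=31.11.
E[X] = 0.23·2.76 + 0.38·9.5 + 0.39·5.1 = 6.2338.
E[X²] = 0.23·9.7428 + 0.38·98.5 + 0.39·31.11 = 51.8037.
Var(X) = E[X²] − (E[X])² = 51.8037 − 38.8603 = 12.9435.

12.9435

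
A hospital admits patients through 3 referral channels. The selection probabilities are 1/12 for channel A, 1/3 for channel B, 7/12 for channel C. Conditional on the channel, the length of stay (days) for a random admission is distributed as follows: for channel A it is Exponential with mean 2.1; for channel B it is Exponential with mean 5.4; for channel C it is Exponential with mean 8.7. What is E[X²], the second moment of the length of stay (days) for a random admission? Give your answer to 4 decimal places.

108.4800

For each component E[X²] = Var + (mean)², giving A: 8.82; B: 58.32; C: 151.38.
Overall E[X²] = 0.0833333·8.82 + 0.333333·58.32 + 0.583333·151.38 = 108.48.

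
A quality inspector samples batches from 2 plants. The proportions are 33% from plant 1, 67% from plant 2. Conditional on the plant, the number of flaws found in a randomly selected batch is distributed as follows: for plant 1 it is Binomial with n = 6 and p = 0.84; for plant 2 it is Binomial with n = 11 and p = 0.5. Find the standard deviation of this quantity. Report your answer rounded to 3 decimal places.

Per component, 1: μ=5.04, E[X²]=26.208; 2: μ=5.5, E[X²]=33.
E[X] = 0.33·5.04 + 0.67·5.5 = 5.3482.
E[X²] = 0.33·26.208 + 0.67·33 = 30.7586.
Var(X) = E[X²] − (E[X])² = 30.7586 − 28.6032 = 2.1554.
SD(X) = √2.1554 = 1.46813.

1.468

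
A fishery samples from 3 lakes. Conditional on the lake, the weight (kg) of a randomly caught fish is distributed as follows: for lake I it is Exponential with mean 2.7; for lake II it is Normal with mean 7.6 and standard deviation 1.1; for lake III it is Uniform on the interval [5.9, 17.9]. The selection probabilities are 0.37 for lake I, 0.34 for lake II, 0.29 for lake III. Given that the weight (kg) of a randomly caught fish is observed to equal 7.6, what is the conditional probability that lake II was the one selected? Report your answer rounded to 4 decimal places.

Likelihoods f(7.6 | ·): I: 0.022191; II: 0.362675; III: 0.0833333.
Posterior ∝ prior × likelihood. Numerator for II: 0.34·0.362675 = 0.123309.
Normalizing constant: 0.37·0.022191 + 0.34·0.362675 + 0.29·0.0833333 = 0.155687.
P(II | observation) = 0.123309 / 0.155687 = 0.792035.

0.7920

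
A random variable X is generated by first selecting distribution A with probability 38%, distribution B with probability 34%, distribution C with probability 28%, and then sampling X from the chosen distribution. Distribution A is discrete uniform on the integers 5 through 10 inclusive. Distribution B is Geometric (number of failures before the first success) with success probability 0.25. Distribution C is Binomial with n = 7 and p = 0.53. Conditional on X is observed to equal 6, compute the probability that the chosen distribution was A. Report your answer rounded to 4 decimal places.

0.6405

Likelihoods P(X=6 | ·): A: 0.166667; B: 0.0444946; C: 0.0729207.
Posterior ∝ prior × likelihood. Numerator for A: 0.38·0.166667 = 0.0633333.
Normalizing constant: 0.38·0.166667 + 0.34·0.0444946 + 0.28·0.0729207 = 0.0988793.
P(A | observation) = 0.0633333 / 0.0988793 = 0.640511.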